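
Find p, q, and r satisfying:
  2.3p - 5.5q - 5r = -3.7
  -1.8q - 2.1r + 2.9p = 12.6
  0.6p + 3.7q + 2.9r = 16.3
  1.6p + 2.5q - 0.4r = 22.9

p = 6, q = 5, r = -2

Row-reduce the augmented matrix:
R1 ← R1 / (23/10).
R2 ← R2 − 29/10·R1.
R3 ← R3 − 3/5·R1.
R4 ← R4 − 8/5·R1.
R2 ← R2 / (1181/230).
R1 ← R1 + 55/23·R2.
R3 ← R3 − 1181/230·R2.
R4 ← R4 − 291/46·R2.
Swap R3 and R4.
R3 ← R3 / (-24819/11810).
R1 ← R1 + 255/1181·R3.
R2 ← R2 − 967/1181·R3.
R4 reduces to 0 = 0, so the extra equation is consistent.
Reading off the reduced rows gives p = 6, q = 5, r = -2.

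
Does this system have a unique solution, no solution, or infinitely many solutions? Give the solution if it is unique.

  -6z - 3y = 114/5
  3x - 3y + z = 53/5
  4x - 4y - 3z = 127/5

x = 2, y = -12/5, z = -13/5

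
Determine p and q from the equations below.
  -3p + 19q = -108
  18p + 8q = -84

p = -2, q = -6

Row-reduce the augmented matrix:
R1 ← R1 / (-3).
R2 ← R2 − 18·R1.
R2 ← R2 / (122).
R1 ← R1 + 19/3·R2.
Reading off the reduced rows gives p = -2, q = -6.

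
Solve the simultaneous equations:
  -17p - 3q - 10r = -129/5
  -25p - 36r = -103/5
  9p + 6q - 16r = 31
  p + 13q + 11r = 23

Row-reduce the augmented matrix:
R1 ← R1 / (-17).
R2 ← R2 + 25·R1.
R3 ← R3 − 9·R1.
R4 ← R4 − 1·R1.
R2 ← R2 / (75/17).
R1 ← R1 − 3/17·R2.
R3 ← R3 − 75/17·R2.
R4 ← R4 − 218/17·R2.
Swap R3 and R4.
R3 ← R3 / (5423/75).
R1 ← R1 − 36/25·R3.
R2 ← R2 + 362/75·R3.
R4 reduces to 0 = 0, so the extra equation is consistent.
Reading off the reduced rows gives p = 7/5, q = 2, r = -2/5.

p = 7/5, q = 2, r = -2/5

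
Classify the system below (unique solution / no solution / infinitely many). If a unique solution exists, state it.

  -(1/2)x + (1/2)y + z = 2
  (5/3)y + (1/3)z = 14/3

Row-reduce:
R1 ← R1 / (-1/2).
R2 ← R2 / (5/3).
R1 ← R1 + 1·R2.
Rank is 2 with 3 unknowns, leaving z free.

infinitely many solutions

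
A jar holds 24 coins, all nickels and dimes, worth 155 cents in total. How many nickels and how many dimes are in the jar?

nickels: 17, dimes: 7

Let n = nickels, d = dimes.
  n + d = 24
  5n + 10d = 155
From equation 1: n = 24 − d.
Substitute into equation 2 and solve: d = 7.
Then n = 17.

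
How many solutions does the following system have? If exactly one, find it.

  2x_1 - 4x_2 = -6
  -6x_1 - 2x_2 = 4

x_1 = -1, x_2 = 1

Row-reduce the augmented matrix:
R1 ← R1 / (2).
R2 ← R2 + 6·R1.
R2 ← R2 / (-14).
R1 ← R1 + 2·R2.
Reading off the reduced rows gives x_1 = -1, x_2 = 1.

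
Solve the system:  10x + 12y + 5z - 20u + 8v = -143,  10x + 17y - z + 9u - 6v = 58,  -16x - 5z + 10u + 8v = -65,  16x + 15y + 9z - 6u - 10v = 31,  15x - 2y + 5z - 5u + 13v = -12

Row-reduce the augmented matrix:
R1 ← R1 / (10).
R2 ← R2 − 10·R1.
R3 ← R3 + 16·R1.
R4 ← R4 − 16·R1.
R5 ← R5 − 15·R1.
R2 ← R2 / (5).
R1 ← R1 − 6/5·R2.
R3 ← R3 − 96/5·R2.
R4 ← R4 + 21/5·R2.
R5 ← R5 + 20·R2.
R3 ← R3 / (651/25).
R1 ← R1 − 97/50·R3.
R2 ← R2 + 6/5·R3.
R4 ← R4 + 101/25·R3.
R5 ← R5 + 53/2·R3.
R4 ← R4 / (19315/651).
R1 ← R1 − 635/651·R4.
R2 ← R2 + 75/217·R4.
R3 ← R3 + 3334/651·R4.
R5 ← R5 − 3440/651·R4.
R5 ← R5 / (96467/3863).
R1 ← R1 + 2468/3863·R5.
R2 ← R2 − 1422/3863·R5.
R3 ← R3 + 21352/19315·R5.
R4 ← R4 + 14968/19315·R5.
Reading off the reduced rows gives x = 5, y = -4, z = -1, u = 5, v = -5.

x = 5, y = -4, z = -1, u = 5, v = -5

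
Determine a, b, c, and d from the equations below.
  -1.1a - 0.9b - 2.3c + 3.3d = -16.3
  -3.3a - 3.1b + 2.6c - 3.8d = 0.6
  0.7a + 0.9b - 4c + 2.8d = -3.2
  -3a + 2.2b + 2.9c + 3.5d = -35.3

a = 4, b = 0, c = -2, d = -5

Row-reduce the augmented matrix:
R1 ← R1 / (-11/10).
R2 ← R2 + 33/10·R1.
R3 ← R3 − 7/10·R1.
R4 ← R4 + 3·R1.
R2 ← R2 / (-2/5).
R1 ← R1 − 9/11·R2.
R3 ← R3 − 18/55·R2.
R4 ← R4 − 256/55·R2.
R3 ← R3 / (127/55).
R1 ← R1 − 947/44·R3.
R2 ← R2 + 95/4·R3.
R4 ← R4 − 13169/110·R3.
R4 ← R4 / (102988/635).
R1 ← R1 − 7057/254·R4.
R2 ← R2 + 7783/254·R4.
R3 ← R3 + 347/127·R4.
Reading off the reduced rows gives a = 4, b = 0, c = -2, d = -5.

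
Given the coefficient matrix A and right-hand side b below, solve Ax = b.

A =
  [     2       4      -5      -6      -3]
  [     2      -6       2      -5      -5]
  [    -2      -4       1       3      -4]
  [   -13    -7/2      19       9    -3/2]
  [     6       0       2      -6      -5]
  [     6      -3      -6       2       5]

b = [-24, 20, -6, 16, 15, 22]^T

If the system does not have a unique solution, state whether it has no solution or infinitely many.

no solution

Row-reduce:
R1 ← R1 / (2).
R2 ← R2 − 2·R1.
R3 ← R3 + 2·R1.
R4 ← R4 + 13·R1.
R5 ← R5 − 6·R1.
R6 ← R6 − 6·R1.
R2 ← R2 / (-10).
R1 ← R1 − 2·R2.
R4 ← R4 − 45/2·R2.
R5 ← R5 + 12·R2.
R6 ← R6 + 15·R2.
R3 ← R3 / (-4).
R1 ← R1 + 11/10·R3.
R2 ← R2 + 7/10·R3.
R4 ← R4 − 9/4·R3.
R5 ← R5 − 43/5·R3.
R6 ← R6 + 3/2·R3.
R4 ← R4 / (-471/16).
R1 ← R1 + 79/40·R4.
R2 ← R2 − 17/40·R4.
R3 ← R3 − 3/4·R4.
R5 ← R5 − 87/20·R4.
R6 ← R6 − 157/8·R4.
R5 ← R5 / (-13).
R1 ← R1 − 2·R5.
R2 ← R2 − 1·R5.
R3 ← R3 − 1·R5.
R4 ← R4 − 1·R5.
Row 6 reduces to 0 = 2/3, a contradiction. The system is inconsistent.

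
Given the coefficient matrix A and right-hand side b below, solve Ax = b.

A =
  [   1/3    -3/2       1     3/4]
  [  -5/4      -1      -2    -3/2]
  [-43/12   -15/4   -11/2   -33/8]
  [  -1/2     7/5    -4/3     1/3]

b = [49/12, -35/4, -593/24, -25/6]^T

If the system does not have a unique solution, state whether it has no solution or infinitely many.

Row-reduce:
R1 ← R1 / (1/3).
R2 ← R2 + 5/4·R1.
R3 ← R3 + 43/12·R1.
R4 ← R4 + 1/2·R1.
R2 ← R2 / (-53/8).
R1 ← R1 + 9/2·R2.
R3 ← R3 + 159/8·R2.
R4 ← R4 + 17/20·R2.
Swap R3 and R4.
R3 ← R3 / (-46/795).
R1 ← R1 − 96/53·R3.
R2 ← R2 + 14/53·R3.
Row 4 reduces to 0 = -1/2, a contradiction. The system is inconsistent.

no solution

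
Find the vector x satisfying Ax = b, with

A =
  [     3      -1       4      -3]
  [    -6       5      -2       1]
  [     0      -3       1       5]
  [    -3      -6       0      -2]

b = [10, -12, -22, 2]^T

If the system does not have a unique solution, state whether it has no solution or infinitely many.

x_1 = 2, x_2 = 0, x_3 = -2, x_4 = -4

Row-reduce the augmented matrix:
R1 ← R1 / (3).
R2 ← R2 + 6·R1.
R4 ← R4 + 3·R1.
R2 ← R2 / (3).
R1 ← R1 + 1/3·R2.
R3 ← R3 + 3·R2.
R4 ← R4 + 7·R2.
R3 ← R3 / (7).
R1 ← R1 − 2·R3.
R2 ← R2 − 2·R3.
R4 ← R4 − 18·R3.
R4 ← R4 / (-50/3).
R1 ← R1 + 14/9·R4.
R2 ← R2 + 5/3·R4.
Reading off the reduced rows gives x_1 = 2, x_2 = 0, x_3 = -2, x_4 = -4.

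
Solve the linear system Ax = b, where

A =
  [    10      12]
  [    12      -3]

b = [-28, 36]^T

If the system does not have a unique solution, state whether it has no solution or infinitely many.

Row-reduce the augmented matrix:
R1 ← R1 / (10).
R2 ← R2 − 12·R1.
R2 ← R2 / (-87/5).
R1 ← R1 − 6/5·R2.
Reading off the reduced rows gives x_1 = 2, x_2 = -4.

x_1 = 2, x_2 = -4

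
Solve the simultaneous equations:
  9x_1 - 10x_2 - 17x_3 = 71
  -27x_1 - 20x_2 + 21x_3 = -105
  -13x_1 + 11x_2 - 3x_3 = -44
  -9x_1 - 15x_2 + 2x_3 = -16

no solution

Row-reduce:
R1 ← R1 / (9).
R2 ← R2 + 27·R1.
R3 ← R3 + 13·R1.
R4 ← R4 + 9·R1.
R2 ← R2 / (-50).
R1 ← R1 + 10/9·R2.
R3 ← R3 + 31/9·R2.
R4 ← R4 + 25·R2.
R3 ← R3 / (-1147/45).
R1 ← R1 + 11/9·R3.
R2 ← R2 − 3/5·R3.
Row 4 reduces to 0 = 1, a contradiction. The system is inconsistent.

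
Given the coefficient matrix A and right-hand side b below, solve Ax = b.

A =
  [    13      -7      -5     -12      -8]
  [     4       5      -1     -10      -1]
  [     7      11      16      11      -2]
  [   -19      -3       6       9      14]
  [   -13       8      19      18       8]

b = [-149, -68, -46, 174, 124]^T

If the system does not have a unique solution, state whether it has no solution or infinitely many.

x_1 = -6, x_2 = 1, x_3 = -4, x_4 = 5, x_5 = 3

Row-reduce the augmented matrix:
R1 ← R1 / (13).
R2 ← R2 − 4·R1.
R3 ← R3 − 7·R1.
R4 ← R4 + 19·R1.
R5 ← R5 + 13·R1.
R2 ← R2 / (93/13).
R1 ← R1 + 7/13·R2.
R3 ← R3 − 192/13·R2.
R4 ← R4 + 172/13·R2.
R5 ← R5 − 1·R2.
R3 ← R3 / (545/31).
R1 ← R1 + 32/93·R3.
R2 ← R2 − 7/93·R3.
R4 ← R4 + 29/93·R3.
R5 ← R5 − 1295/93·R3.
R4 ← R4 / (-6430/327).
R1 ← R1 + 262/327·R4.
R2 ← R2 + 331/327·R4.
R3 ← R3 − 189/109·R4.
R5 ← R5 + 5645/327·R4.
R5 ← R5 / (-12957/3215).
R1 ← R1 + 11621/16075·R5.
R2 ← R2 + 803/16075·R5.
R3 ← R3 − 6436/16075·R5.
R4 ← R4 + 4086/16075·R5.
Reading off the reduced rows gives x_1 = -6, x_2 = 1, x_3 = -4, x_4 = 5, x_5 = 3.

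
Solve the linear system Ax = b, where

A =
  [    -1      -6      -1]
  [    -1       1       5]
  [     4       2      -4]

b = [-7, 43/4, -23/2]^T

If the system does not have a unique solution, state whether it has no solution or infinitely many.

Row-reduce the augmented matrix:
R1 ← R1 / (-1).
R2 ← R2 + 1·R1.
R3 ← R3 − 4·R1.
R2 ← R2 / (7).
R1 ← R1 − 6·R2.
R3 ← R3 + 22·R2.
R3 ← R3 / (76/7).
R1 ← R1 + 29/7·R3.
R2 ← R2 − 6/7·R3.
Reading off the reduced rows gives x_1 = -2, x_2 = 5/4, x_3 = 3/2.

x_1 = -2, x_2 = 5/4, x_3 = 3/2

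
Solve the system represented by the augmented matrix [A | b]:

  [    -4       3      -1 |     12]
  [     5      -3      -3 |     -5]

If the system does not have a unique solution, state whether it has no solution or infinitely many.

Row-reduce:
R1 ← R1 / (-4).
R2 ← R2 − 5·R1.
R2 ← R2 / (3/4).
R1 ← R1 + 3/4·R2.
Rank is 2 with 3 unknowns, leaving x_3 free.

infinitely many solutions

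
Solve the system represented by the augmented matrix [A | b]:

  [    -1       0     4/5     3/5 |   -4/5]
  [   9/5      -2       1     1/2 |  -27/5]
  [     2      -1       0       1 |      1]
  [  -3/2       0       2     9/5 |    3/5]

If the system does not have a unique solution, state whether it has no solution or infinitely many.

x_1 = 2, x_2 = 5, x_3 = 0, x_4 = 2

Row-reduce the augmented matrix:
R1 ← R1 / (-1).
R2 ← R2 − 9/5·R1.
R3 ← R3 − 2·R1.
R4 ← R4 + 3/2·R1.
R2 ← R2 / (-2).
R3 ← R3 + 1·R2.
R3 ← R3 / (19/50).
R1 ← R1 + 4/5·R3.
R2 ← R2 + 61/50·R3.
R4 ← R4 − 4/5·R3.
R4 ← R4 / (-393/190).
R1 ← R1 − 45/19·R4.
R2 ← R2 − 71/19·R4.
R3 ← R3 − 141/38·R4.
Reading off the reduced rows gives x_1 = 2, x_2 = 5, x_3 = 0, x_4 = 2.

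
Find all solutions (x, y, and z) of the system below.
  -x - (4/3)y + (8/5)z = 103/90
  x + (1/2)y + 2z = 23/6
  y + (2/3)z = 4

x = -3/2, y = 8/3, z = 2

Row-reduce the augmented matrix:
R1 ← R1 / (-1).
R2 ← R2 − 1·R1.
R2 ← R2 / (-5/6).
R1 ← R1 − 4/3·R2.
R3 ← R3 − 1·R2.
R3 ← R3 / (374/75).
R1 ← R1 − 104/25·R3.
R2 ← R2 + 108/25·R3.
Reading off the reduced rows gives x = -3/2, y = 8/3, z = 2.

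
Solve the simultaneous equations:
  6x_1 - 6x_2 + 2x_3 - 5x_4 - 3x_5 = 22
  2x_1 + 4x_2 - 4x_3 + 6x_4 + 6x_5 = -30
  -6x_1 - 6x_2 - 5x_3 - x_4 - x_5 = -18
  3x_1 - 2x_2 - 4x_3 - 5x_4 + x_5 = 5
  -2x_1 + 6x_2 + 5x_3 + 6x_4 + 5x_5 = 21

Row-reduce the augmented matrix:
R1 ← R1 / (6).
R2 ← R2 − 2·R1.
R3 ← R3 + 6·R1.
R4 ← R4 − 3·R1.
R5 ← R5 + 2·R1.
R2 ← R2 / (6).
R1 ← R1 + 1·R2.
R3 ← R3 + 12·R2.
R4 ← R4 − 1·R2.
R5 ← R5 − 4·R2.
R3 ← R3 / (-37/3).
R1 ← R1 + 4/9·R3.
R2 ← R2 + 7/9·R3.
R4 ← R4 + 38/9·R3.
R5 ← R5 − 79/9·R3.
R4 ← R4 / (-258/37).
R1 ← R1 − 4/37·R4.
R2 ← R2 − 51/74·R4.
R3 ← R3 + 28/37·R4.
R5 ← R5 − 217/37·R4.
R5 ← R5 / (1816/387).
R1 ← R1 − 106/387·R5.
R2 ← R2 − 85/258·R5.
R3 ← R3 + 226/387·R5.
R4 ← R4 − 116/387·R5.
Reading off the reduced rows gives x_1 = -1, x_2 = -1, x_3 = 6, x_4 = -5, x_5 = 5.

x_1 = -1, x_2 = -1, x_3 = 6, x_4 = -5, x_5 = 5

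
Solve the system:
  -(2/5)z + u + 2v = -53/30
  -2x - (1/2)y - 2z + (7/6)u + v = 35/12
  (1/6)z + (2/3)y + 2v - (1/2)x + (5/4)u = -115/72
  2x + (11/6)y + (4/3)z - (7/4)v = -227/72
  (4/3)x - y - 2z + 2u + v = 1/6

x = -3/2, y = -2, z = 2/3, u = 3/2, v = -3/2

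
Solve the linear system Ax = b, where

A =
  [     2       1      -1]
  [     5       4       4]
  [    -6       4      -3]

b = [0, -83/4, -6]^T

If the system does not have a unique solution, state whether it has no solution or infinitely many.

Row-reduce the augmented matrix:
R1 ← R1 / (2).
R2 ← R2 − 5·R1.
R3 ← R3 + 6·R1.
R2 ← R2 / (3/2).
R1 ← R1 − 1/2·R2.
R3 ← R3 − 7·R2.
R3 ← R3 / (-109/3).
R1 ← R1 + 8/3·R3.
R2 ← R2 − 13/3·R3.
Reading off the reduced rows gives x_1 = 1/4, x_2 = -3, x_3 = -5/2.

x_1 = 1/4, x_2 = -3, x_3 = -5/2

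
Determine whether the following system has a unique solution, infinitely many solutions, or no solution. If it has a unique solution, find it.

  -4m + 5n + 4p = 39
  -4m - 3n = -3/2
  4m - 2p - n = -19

no solution

Row-reduce:
R1 ← R1 / (-4).
R2 ← R2 + 4·R1.
R3 ← R3 − 4·R1.
R2 ← R2 / (-8).
R1 ← R1 + 5/4·R2.
R3 ← R3 − 4·R2.
Row 3 reduces to 0 = -1/4, a contradiction. The system is inconsistent.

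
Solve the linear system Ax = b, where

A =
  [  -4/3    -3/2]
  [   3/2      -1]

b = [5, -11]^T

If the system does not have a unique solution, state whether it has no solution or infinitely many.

Row-reduce the augmented matrix:
R1 ← R1 / (-4/3).
R2 ← R2 − 3/2·R1.
R2 ← R2 / (-43/16).
R1 ← R1 − 9/8·R2.
Reading off the reduced rows gives x_1 = -6, x_2 = 2.

x_1 = -6, x_2 = 2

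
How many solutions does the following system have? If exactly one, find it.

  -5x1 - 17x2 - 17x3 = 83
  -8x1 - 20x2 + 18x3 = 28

infinitely many solutions

Row-reduce:
R1 ← R1 / (-5).
R2 ← R2 + 8·R1.
R2 ← R2 / (36/5).
R1 ← R1 − 17/5·R2.
Rank is 2 with 3 unknowns, leaving x3 free.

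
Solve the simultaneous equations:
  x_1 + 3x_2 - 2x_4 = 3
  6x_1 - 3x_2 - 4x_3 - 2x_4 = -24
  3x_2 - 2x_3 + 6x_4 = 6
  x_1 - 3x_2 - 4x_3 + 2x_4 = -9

x_1 = -3, x_2 = 2, x_3 = 0, x_4 = 0

Row-reduce the augmented matrix:
R2 ← R2 − 6·R1.
R4 ← R4 − 1·R1.
R2 ← R2 / (-21).
R1 ← R1 − 3·R2.
R3 ← R3 − 3·R2.
R4 ← R4 + 6·R2.
R3 ← R3 / (-18/7).
R1 ← R1 + 4/7·R3.
R2 ← R2 − 4/21·R3.
R4 ← R4 + 20/7·R3.
R4 ← R4 / (-64/9).
R1 ← R1 + 20/9·R4.
R2 ← R2 − 2/27·R4.
R3 ← R3 + 26/9·R4.
Reading off the reduced rows gives x_1 = -3, x_2 = 2, x_3 = 0, x_4 = 0.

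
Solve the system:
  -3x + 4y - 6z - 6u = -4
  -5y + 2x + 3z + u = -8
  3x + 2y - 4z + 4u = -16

infinitely many solutions

Row-reduce:
R1 ← R1 / (-3).
R2 ← R2 − 2·R1.
R3 ← R3 − 3·R1.
R2 ← R2 / (-7/3).
R1 ← R1 + 4/3·R2.
R3 ← R3 − 6·R2.
R3 ← R3 / (-88/7).
R1 ← R1 − 18/7·R3.
R2 ← R2 − 3/7·R3.
Rank is 3 with 4 unknowns, leaving u free.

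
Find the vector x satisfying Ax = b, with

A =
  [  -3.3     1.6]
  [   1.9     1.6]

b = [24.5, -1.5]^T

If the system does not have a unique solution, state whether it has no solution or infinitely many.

Row-reduce the augmented matrix:
R1 ← R1 / (-33/10).
R2 ← R2 − 19/10·R1.
R2 ← R2 / (416/165).
R1 ← R1 + 16/33·R2.
Reading off the reduced rows gives x_1 = -5, x_2 = 5.

x_1 = -5, x_2 = 5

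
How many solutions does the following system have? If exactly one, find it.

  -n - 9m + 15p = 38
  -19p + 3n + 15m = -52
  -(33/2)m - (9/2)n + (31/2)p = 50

Row-reduce:
R1 ← R1 / (-9).
R2 ← R2 − 15·R1.
R3 ← R3 + 33/2·R1.
R2 ← R2 / (4/3).
R1 ← R1 − 1/9·R2.
R3 ← R3 + 8/3·R2.
Row 3 reduces to 0 = 3, a contradiction. The system is inconsistent.

no solution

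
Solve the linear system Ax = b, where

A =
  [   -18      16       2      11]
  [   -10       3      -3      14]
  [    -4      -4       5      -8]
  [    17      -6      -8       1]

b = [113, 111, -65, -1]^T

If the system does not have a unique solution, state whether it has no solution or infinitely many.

Row-reduce the augmented matrix:
R1 ← R1 / (-18).
R2 ← R2 + 10·R1.
R3 ← R3 + 4·R1.
R4 ← R4 − 17·R1.
R2 ← R2 / (-53/9).
R1 ← R1 + 8/9·R2.
R3 ← R3 + 68/9·R2.
R4 ← R4 − 82/9·R2.
R3 ← R3 / (521/53).
R1 ← R1 − 27/53·R3.
R2 ← R2 − 37/53·R3.
R4 ← R4 + 661/53·R3.
R4 ← R4 / (-2603/1042).
R1 ← R1 + 767/1042·R4.
R2 ← R2 − 63/521·R4.
R3 ← R3 + 1090/521·R4.
Reading off the reduced rows gives x_1 = -2, x_2 = 2, x_3 = -5, x_4 = 5.

x_1 = -2, x_2 = 2, x_3 = -5, x_4 = 5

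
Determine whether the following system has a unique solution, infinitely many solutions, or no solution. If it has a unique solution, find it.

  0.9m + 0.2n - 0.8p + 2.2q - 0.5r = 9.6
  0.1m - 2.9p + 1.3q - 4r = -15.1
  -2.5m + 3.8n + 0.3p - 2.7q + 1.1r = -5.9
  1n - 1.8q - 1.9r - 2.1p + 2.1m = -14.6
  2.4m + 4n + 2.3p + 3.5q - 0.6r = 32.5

m = 2, n = 2, p = 2, q = 5, r = 4

Row-reduce the augmented matrix:
R1 ← R1 / (9/10).
R2 ← R2 − 1/10·R1.
R3 ← R3 + 5/2·R1.
R4 ← R4 − 21/10·R1.
R5 ← R5 − 12/5·R1.
R2 ← R2 / (-1/45).
R1 ← R1 − 2/9·R2.
R3 ← R3 − 196/45·R2.
R4 ← R4 − 8/15·R2.
R5 ← R5 − 52/15·R2.
R3 ← R3 / (-5529/10).
R1 ← R1 + 29·R3.
R2 ← R2 − 253/2·R3.
R4 ← R4 + 677/10·R3.
R5 ← R5 + 4341/10·R3.
R4 ← R4 / (-27093/3686).
R1 ← R1 − 3630/1843·R4.
R2 ← R2 − 1134/1843·R4.
R3 ← R3 + 701/1843·R4.
R5 ← R5 + 25926/9215·R4.
R5 ← R5 / (-1605246/225775).
R1 ← R1 − 310/821·R5.
R2 ← R2 − 44463/90310·R5.
R3 ← R3 − 194402/135465·R5.
R4 ← R4 − 12916/135465·R5.
Reading off the reduced rows gives m = 2, n = 2, p = 2, q = 5, r = 4.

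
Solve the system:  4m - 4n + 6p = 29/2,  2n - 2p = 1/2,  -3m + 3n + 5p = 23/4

m = 3, n = 2, p = 7/4

Row-reduce the augmented matrix:
R1 ← R1 / (4).
R3 ← R3 + 3·R1.
R2 ← R2 / (2).
R1 ← R1 + 1·R2.
R3 ← R3 / (19/2).
R1 ← R1 − 1/2·R3.
R2 ← R2 + 1·R3.
Reading off the reduced rows gives m = 3, n = 2, p = 7/4.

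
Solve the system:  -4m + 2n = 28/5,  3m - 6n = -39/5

Row-reduce the augmented matrix:
R1 ← R1 / (-4).
R2 ← R2 − 3·R1.
R2 ← R2 / (-9/2).
R1 ← R1 + 1/2·R2.
Reading off the reduced rows gives m = -1, n = 4/5.

m = -1, n = 4/5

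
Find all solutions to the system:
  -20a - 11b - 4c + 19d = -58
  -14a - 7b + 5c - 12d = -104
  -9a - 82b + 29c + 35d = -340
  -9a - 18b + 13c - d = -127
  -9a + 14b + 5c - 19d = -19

Row-reduce:
R1 ← R1 / (-20).
R2 ← R2 + 14·R1.
R3 ← R3 + 9·R1.
R4 ← R4 + 9·R1.
R5 ← R5 + 9·R1.
R2 ← R2 / (7/10).
R1 ← R1 − 11/20·R2.
R3 ← R3 + 1541/20·R2.
R4 ← R4 + 261/20·R2.
R5 ← R5 − 379/20·R2.
R3 ← R3 / (12451/14).
R1 ← R1 + 83/14·R3.
R2 ← R2 − 78/7·R3.
R4 ← R4 − 2243/14·R3.
R5 ← R5 + 2861/14·R3.
R4 ← R4 / (195396/12451).
R1 ← R1 − 6736/12451·R4.
R2 ← R2 + 19711/12451·R4.
R3 ← R3 + 38617/12451·R4.
R5 ← R5 − 293094/12451·R4.
Row 5 reduces to 0 = 3/2, a contradiction. The system is inconsistent.

no solution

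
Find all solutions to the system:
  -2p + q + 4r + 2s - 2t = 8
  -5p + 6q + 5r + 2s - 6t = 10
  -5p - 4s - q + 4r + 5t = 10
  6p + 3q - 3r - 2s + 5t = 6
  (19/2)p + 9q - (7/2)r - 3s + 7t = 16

no solution

Row-reduce:
R1 ← R1 / (-2).
R2 ← R2 + 5·R1.
R3 ← R3 + 5·R1.
R4 ← R4 − 6·R1.
R5 ← R5 − 19/2·R1.
R2 ← R2 / (7/2).
R1 ← R1 + 1/2·R2.
R3 ← R3 + 7/2·R2.
R4 ← R4 − 6·R2.
R5 ← R5 − 55/4·R2.
R3 ← R3 / (-11).
R1 ← R1 + 19/7·R3.
R2 ← R2 + 10/7·R3.
R4 ← R4 − 123/7·R3.
R5 ← R5 − 246/7·R3.
R4 ← R4 / (-772/77).
R1 ← R1 − 118/77·R4.
R2 ← R2 − 54/77·R4.
R3 ← R3 − 12/11·R4.
R5 ← R5 + 1544/77·R4.
Row 5 reduces to 0 = -1, a contradiction. The system is inconsistent.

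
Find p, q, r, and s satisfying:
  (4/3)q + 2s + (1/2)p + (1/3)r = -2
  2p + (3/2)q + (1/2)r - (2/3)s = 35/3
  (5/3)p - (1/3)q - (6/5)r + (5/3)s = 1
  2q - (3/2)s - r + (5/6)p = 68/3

p = 2, q = 5, r = -5, s = -4

Row-reduce the augmented matrix:
R1 ← R1 / (1/2).
R2 ← R2 − 2·R1.
R3 ← R3 − 5/3·R1.
R4 ← R4 − 5/6·R1.
R2 ← R2 / (-23/6).
R1 ← R1 − 8/3·R2.
R3 ← R3 + 43/9·R2.
R4 ← R4 + 2/9·R2.
R3 ← R3 / (-439/345).
R1 ← R1 − 2/23·R3.
R2 ← R2 − 5/23·R3.
R4 ← R4 + 104/69·R3.
R4 ← R4 / (-88529/7902).
R1 ← R1 + 2150/1317·R4.
R2 ← R2 − 4283/1317·R4.
R3 ← R3 + 6005/1317·R4.
Reading off the reduced rows gives p = 2, q = 5, r = -5, s = -4.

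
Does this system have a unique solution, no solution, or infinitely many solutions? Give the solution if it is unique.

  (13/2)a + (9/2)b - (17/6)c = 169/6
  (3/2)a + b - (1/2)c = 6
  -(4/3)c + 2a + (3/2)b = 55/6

no solution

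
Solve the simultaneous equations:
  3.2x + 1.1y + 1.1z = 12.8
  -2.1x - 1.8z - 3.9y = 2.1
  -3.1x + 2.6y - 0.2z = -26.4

Row-reduce the augmented matrix:
R1 ← R1 / (16/5).
R2 ← R2 + 21/10·R1.
R3 ← R3 + 31/10·R1.
R2 ← R2 / (-1017/320).
R1 ← R1 − 11/32·R2.
R3 ← R3 − 1173/320·R2.
R3 ← R3 / (-427/1130).
R1 ← R1 − 77/339·R3.
R2 ← R2 − 115/339·R3.
Reading off the reduced rows gives x = 4, y = -5, z = 5.

x = 4, y = -5, z = 5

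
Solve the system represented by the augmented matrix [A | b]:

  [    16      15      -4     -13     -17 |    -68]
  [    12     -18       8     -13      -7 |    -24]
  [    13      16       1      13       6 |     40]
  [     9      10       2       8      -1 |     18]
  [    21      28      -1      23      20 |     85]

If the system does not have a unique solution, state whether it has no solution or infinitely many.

Row-reduce:
R1 ← R1 / (16).
R2 ← R2 − 12·R1.
R3 ← R3 − 13·R1.
R4 ← R4 − 9·R1.
R5 ← R5 − 21·R1.
R2 ← R2 / (-117/4).
R1 ← R1 − 15/16·R2.
R3 ← R3 − 61/16·R2.
R4 ← R4 − 25/16·R2.
R5 ← R5 − 133/16·R2.
R3 ← R3 / (665/117).
R1 ← R1 − 4/39·R3.
R2 ← R2 + 44/117·R3.
R4 ← R4 − 566/117·R3.
R5 ← R5 − 863/117·R3.
R4 ← R4 / (-1731/380).
R1 ← R1 + 507/380·R4.
R2 ← R2 − 156/95·R4.
R3 ← R3 − 1547/380·R4.
R5 ← R5 − 1731/190·R4.
Row 5 reduces to 0 = 1, a contradiction. The system is inconsistent.

no solution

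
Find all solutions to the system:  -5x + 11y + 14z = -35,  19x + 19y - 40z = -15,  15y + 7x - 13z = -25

infinitely many solutions

Row-reduce:
R1 ← R1 / (-5).
R2 ← R2 − 19·R1.
R3 ← R3 − 7·R1.
R2 ← R2 / (304/5).
R1 ← R1 + 11/5·R2.
R3 ← R3 − 152/5·R2.
Rank is 2 with 3 unknowns, leaving z free.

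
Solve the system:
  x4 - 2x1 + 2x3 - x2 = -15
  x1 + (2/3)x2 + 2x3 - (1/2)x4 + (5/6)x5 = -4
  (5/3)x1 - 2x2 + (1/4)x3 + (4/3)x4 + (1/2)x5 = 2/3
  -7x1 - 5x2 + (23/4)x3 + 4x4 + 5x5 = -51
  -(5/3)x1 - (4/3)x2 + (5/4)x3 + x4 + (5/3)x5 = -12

Row-reduce:
R1 ← R1 / (-2).
R2 ← R2 − 1·R1.
R3 ← R3 − 5/3·R1.
R4 ← R4 + 7·R1.
R5 ← R5 + 5/3·R1.
R2 ← R2 / (1/6).
R1 ← R1 − 1/2·R2.
R3 ← R3 + 17/6·R2.
R4 ← R4 + 3/2·R2.
R5 ← R5 + 1/2·R2.
R3 ← R3 / (635/12).
R1 ← R1 + 10·R3.
R2 ← R2 − 18·R3.
R4 ← R4 − 103/4·R3.
R5 ← R5 − 103/12·R3.
R4 ← R4 / (-352/635).
R1 ← R1 + 23/254·R4.
R2 ← R2 + 468/635·R4.
R3 ← R3 − 26/635·R4.
R5 ← R5 + 352/1905·R4.
Rank is 4 with 5 unknowns, leaving x5 free.

infinitely many solutions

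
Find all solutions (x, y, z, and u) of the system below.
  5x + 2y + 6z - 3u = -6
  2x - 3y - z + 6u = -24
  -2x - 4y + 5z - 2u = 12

Row-reduce:
R1 ← R1 / (5).
R2 ← R2 − 2·R1.
R3 ← R3 + 2·R1.
R2 ← R2 / (-19/5).
R1 ← R1 − 2/5·R2.
R3 ← R3 + 16/5·R2.
R3 ← R3 / (195/19).
R1 ← R1 − 16/19·R3.
R2 ← R2 − 17/19·R3.
Rank is 3 with 4 unknowns, leaving u free.

infinitely many solutions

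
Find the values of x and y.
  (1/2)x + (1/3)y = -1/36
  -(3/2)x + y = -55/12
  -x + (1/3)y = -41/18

Row-reduce the augmented matrix:
R1 ← R1 / (1/2).
R2 ← R2 + 3/2·R1.
R3 ← R3 + 1·R1.
R2 ← R2 / (2).
R1 ← R1 − 2/3·R2.
R3 ← R3 − 1·R2.
R3 reduces to 0 = 0, so the extra equation is consistent.
Reading off the reduced rows gives x = 3/2, y = -7/3.

x = 3/2, y = -7/3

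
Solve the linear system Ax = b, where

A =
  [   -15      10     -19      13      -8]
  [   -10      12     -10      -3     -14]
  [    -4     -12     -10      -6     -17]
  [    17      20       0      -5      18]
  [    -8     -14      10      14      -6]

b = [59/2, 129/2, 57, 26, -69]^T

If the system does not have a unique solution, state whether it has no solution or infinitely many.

Row-reduce the augmented matrix:
R1 ← R1 / (-15).
R2 ← R2 + 10·R1.
R3 ← R3 + 4·R1.
R4 ← R4 − 17·R1.
R5 ← R5 + 8·R1.
R2 ← R2 / (16/3).
R1 ← R1 + 2/3·R2.
R3 ← R3 + 44/3·R2.
R4 ← R4 − 94/3·R2.
R5 ← R5 + 58/3·R2.
R3 ← R3 / (12/5).
R1 ← R1 − 8/5·R3.
R2 ← R2 − 1/2·R3.
R4 ← R4 + 186/5·R3.
R5 ← R5 − 149/5·R3.
R4 ← R4 / (-2263/4).
R1 ← R1 − 203/8·R4.
R2 ← R2 − 207/32·R4.
R3 ← R3 + 277/16·R4.
R5 ← R5 − 7691/16·R4.
R5 ← R5 / (-207003/18104).
R1 ← R1 − 9323/9052·R5.
R2 ← R2 − 9529/36208·R5.
R3 ← R3 − 7233/18104·R5.
R4 ← R4 − 2160/2263·R5.
Reading off the reduced rows gives x_1 = 5/2, x_2 = 3/2, x_3 = -5/2, x_4 = -3/2, x_5 = -3.

x_1 = 5/2, x_2 = 3/2, x_3 = -5/2, x_4 = -3/2, x_5 = -3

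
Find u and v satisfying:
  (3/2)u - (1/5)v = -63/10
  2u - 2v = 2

u = -5, v = -6

Row-reduce the augmented matrix:
R1 ← R1 / (3/2).
R2 ← R2 − 2·R1.
R2 ← R2 / (-26/15).
R1 ← R1 + 2/15·R2.
Reading off the reduced rows gives u = -5, v = -6.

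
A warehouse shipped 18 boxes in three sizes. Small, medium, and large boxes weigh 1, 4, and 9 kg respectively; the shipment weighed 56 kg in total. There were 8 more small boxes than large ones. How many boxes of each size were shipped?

small boxes: 12, medium boxes: 2, large boxes: 4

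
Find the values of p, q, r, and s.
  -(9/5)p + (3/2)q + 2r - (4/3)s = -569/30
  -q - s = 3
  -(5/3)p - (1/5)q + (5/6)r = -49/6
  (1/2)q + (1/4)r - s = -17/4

Row-reduce the augmented matrix:
R1 ← R1 / (-9/5).
R3 ← R3 + 5/3·R1.
R2 ← R2 / (-1).
R1 ← R1 + 5/6·R2.
R3 ← R3 + 143/90·R2.
R4 ← R4 − 1/2·R2.
R3 ← R3 / (-55/54).
R1 ← R1 + 10/9·R3.
R4 ← R4 − 1/4·R3.
R4 ← R4 / (-2663/3300).
R1 ← R1 + 497/330·R4.
R2 ← R2 − 1·R4.
R3 ← R3 + 2287/825·R4.
Reading off the reduced rows gives p = 6, q = -5, r = 1, s = 2.

p = 6, q = -5, r = 1, s = 2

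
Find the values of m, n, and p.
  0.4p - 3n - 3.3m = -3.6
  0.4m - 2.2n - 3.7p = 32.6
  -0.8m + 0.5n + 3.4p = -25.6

m = 4, n = -4, p = -6

Row-reduce the augmented matrix:
R1 ← R1 / (-33/10).
R2 ← R2 − 2/5·R1.
R3 ← R3 + 4/5·R1.
R2 ← R2 / (-141/55).
R1 ← R1 − 10/11·R2.
R3 ← R3 − 27/22·R2.
R3 ← R3 / (877/564).
R1 ← R1 + 599/423·R3.
R2 ← R2 − 1205/846·R3.
Reading off the reduced rows gives m = 4, n = -4, p = -6.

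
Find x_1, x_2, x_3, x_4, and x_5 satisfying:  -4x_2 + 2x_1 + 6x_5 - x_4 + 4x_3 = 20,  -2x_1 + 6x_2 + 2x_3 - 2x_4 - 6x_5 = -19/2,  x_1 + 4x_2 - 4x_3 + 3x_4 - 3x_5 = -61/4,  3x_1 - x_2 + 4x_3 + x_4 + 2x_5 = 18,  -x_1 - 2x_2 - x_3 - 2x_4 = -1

Row-reduce the augmented matrix:
R1 ← R1 / (2).
R2 ← R2 + 2·R1.
R3 ← R3 − 1·R1.
R4 ← R4 − 3·R1.
R5 ← R5 + 1·R1.
R2 ← R2 / (2).
R1 ← R1 + 2·R2.
R3 ← R3 − 6·R2.
R4 ← R4 − 5·R2.
R5 ← R5 + 4·R2.
R3 ← R3 / (-24).
R1 ← R1 − 8·R3.
R2 ← R2 − 3·R3.
R4 ← R4 + 17·R3.
R5 ← R5 − 13·R3.
R4 ← R4 / (55/48).
R1 ← R1 − 2/3·R4.
R2 ← R2 − 1/16·R4.
R3 ← R3 + 25/48·R4.
R5 ← R5 + 83/48·R4.
R5 ← R5 / (-22/5).
R1 ← R1 − 13/5·R5.
R2 ← R2 + 3/5·R5.
R3 ← R3 + 1·R5.
R4 ← R4 + 12/5·R5.
Reading off the reduced rows gives x_1 = 7/4, x_2 = -9/4, x_3 = 11/4, x_4 = 1/2, x_5 = -1/2.

x_1 = 7/4, x_2 = -9/4, x_3 = 11/4, x_4 = 1/2, x_5 = -1/2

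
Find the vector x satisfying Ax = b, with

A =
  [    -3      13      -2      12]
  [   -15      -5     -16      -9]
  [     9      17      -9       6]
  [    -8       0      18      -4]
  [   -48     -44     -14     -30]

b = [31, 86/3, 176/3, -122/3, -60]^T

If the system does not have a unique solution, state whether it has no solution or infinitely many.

x_1 = 0, x_2 = 7/3, x_3 = -7/3, x_4 = -1/3

Row-reduce the augmented matrix:
R1 ← R1 / (-3).
R2 ← R2 + 15·R1.
R3 ← R3 − 9·R1.
R4 ← R4 + 8·R1.
R5 ← R5 + 48·R1.
R2 ← R2 / (-70).
R1 ← R1 + 13/3·R2.
R3 ← R3 − 56·R2.
R4 ← R4 + 104/3·R2.
R5 ← R5 + 252·R2.
R3 ← R3 / (-99/5).
R1 ← R1 − 109/105·R3.
R2 ← R2 − 3/35·R3.
R4 ← R4 − 2762/105·R3.
R5 ← R5 − 198/5·R3.
R4 ← R4 / (-1220/63).
R1 ← R1 + 53/126·R4.
R2 ← R2 − 13/14·R4.
R3 ← R3 − 2/3·R4.
R5 reduces to 0 = 0, so the extra equation is consistent.
Reading off the reduced rows gives x_1 = 0, x_2 = 7/3, x_3 = -7/3, x_4 = -1/3.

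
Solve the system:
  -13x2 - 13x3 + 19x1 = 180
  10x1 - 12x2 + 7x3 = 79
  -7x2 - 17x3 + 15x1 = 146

x1 = 4, x2 = -5, x3 = -3

Row-reduce the augmented matrix:
R1 ← R1 / (19).
R2 ← R2 − 10·R1.
R3 ← R3 − 15·R1.
R2 ← R2 / (-98/19).
R1 ← R1 + 13/19·R2.
R3 ← R3 − 62/19·R2.
R3 ← R3 / (99/49).
R1 ← R1 + 247/98·R3.
R2 ← R2 + 263/98·R3.
Reading off the reduced rows gives x1 = 4, x2 = -5, x3 = -3.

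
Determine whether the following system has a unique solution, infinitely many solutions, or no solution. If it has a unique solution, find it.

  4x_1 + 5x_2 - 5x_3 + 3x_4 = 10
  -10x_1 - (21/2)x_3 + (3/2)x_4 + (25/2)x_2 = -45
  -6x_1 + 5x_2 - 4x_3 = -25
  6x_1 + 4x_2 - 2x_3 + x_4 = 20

infinitely many solutions

Row-reduce:
R1 ← R1 / (4).
R2 ← R2 + 10·R1.
R3 ← R3 + 6·R1.
R4 ← R4 − 6·R1.
R2 ← R2 / (25).
R1 ← R1 − 5/4·R2.
R3 ← R3 − 25/2·R2.
R4 ← R4 + 7/2·R2.
Swap R3 and R4.
R3 ← R3 / (57/25).
R1 ← R1 + 1/10·R3.
R2 ← R2 + 23/25·R3.
Rank is 3 with 4 unknowns, leaving x_4 free.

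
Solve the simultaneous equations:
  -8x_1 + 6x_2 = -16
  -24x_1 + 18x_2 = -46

Row-reduce:
R1 ← R1 / (-8).
R2 ← R2 + 24·R1.
Row 2 reduces to 0 = 2, a contradiction. The system is inconsistent.

no solution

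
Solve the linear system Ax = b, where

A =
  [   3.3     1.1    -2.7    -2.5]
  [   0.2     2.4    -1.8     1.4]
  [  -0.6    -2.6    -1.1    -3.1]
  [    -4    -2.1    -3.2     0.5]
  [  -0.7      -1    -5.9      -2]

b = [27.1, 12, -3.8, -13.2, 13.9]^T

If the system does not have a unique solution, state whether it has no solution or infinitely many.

x_1 = 4, x_2 = 3, x_3 = -3, x_4 = -1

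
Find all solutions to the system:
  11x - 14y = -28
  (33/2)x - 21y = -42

Row-reduce:
R1 ← R1 / (11).
R2 ← R2 − 33/2·R1.
Rank is 1 with 2 unknowns, leaving y free.

infinitely many solutions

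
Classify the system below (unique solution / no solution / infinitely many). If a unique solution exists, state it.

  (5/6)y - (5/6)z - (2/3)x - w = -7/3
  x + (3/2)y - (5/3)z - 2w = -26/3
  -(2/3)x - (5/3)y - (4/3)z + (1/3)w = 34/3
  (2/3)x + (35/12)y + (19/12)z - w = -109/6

Row-reduce:
R1 ← R1 / (-2/3).
R2 ← R2 − 1·R1.
R3 ← R3 + 2/3·R1.
R4 ← R4 − 2/3·R1.
R2 ← R2 / (11/4).
R1 ← R1 + 5/4·R2.
R3 ← R3 + 5/2·R2.
R4 ← R4 − 15/4·R2.
R3 ← R3 / (-104/33).
R1 ← R1 + 5/66·R3.
R2 ← R2 + 35/33·R3.
R4 ← R4 − 52/11·R3.
Rank is 3 with 4 unknowns, leaving w free.

infinitely many solutions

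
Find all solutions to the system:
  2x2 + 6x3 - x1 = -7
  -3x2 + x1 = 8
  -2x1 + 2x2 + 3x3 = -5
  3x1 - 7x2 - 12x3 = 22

Row-reduce the augmented matrix:
R1 ← R1 / (-1).
R2 ← R2 − 1·R1.
R3 ← R3 + 2·R1.
R4 ← R4 − 3·R1.
R2 ← R2 / (-1).
R1 ← R1 + 2·R2.
R3 ← R3 + 2·R2.
R4 ← R4 + 1·R2.
R3 ← R3 / (-21).
R1 ← R1 + 18·R3.
R2 ← R2 + 6·R3.
R4 reduces to 0 = 0, so the extra equation is consistent.
Reading off the reduced rows gives x1 = -1, x2 = -3, x3 = -1/3.

x1 = -1, x2 = -3, x3 = -1/3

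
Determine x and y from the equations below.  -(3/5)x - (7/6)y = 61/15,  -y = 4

Row-reduce the augmented matrix:
R1 ← R1 / (-3/5).
R2 ← R2 / (-1).
R1 ← R1 − 35/18·R2.
Reading off the reduced rows gives x = 1, y = -4.

x = 1, y = -4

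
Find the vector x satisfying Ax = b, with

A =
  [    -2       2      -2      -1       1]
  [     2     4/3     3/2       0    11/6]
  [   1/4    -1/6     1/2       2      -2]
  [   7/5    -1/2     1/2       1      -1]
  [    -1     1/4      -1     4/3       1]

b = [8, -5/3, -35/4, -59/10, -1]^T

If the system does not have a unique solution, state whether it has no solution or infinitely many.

Row-reduce the augmented matrix:
R1 ← R1 / (-2).
R2 ← R2 − 2·R1.
R3 ← R3 − 1/4·R1.
R4 ← R4 − 7/5·R1.
R5 ← R5 + 1·R1.
R2 ← R2 / (10/3).
R1 ← R1 + 1·R2.
R3 ← R3 − 1/12·R2.
R4 ← R4 − 9/10·R2.
R5 ← R5 + 3/4·R2.
R3 ← R3 / (21/80).
R1 ← R1 − 17/20·R3.
R2 ← R2 + 3/20·R3.
R4 ← R4 + 153/200·R3.
R5 ← R5 + 9/80·R3.
R4 ← R4 / (171/28).
R1 ← R1 + 125/21·R4.
R2 ← R2 − 11/14·R4.
R3 ← R3 − 152/21·R4.
R5 ← R5 − 407/168·R4.
R5 ← R5 / (30529/10260).
R1 ← R1 − 44/513·R5.
R2 ← R2 − 517/855·R5.
R3 ← R3 − 77/135·R5.
R4 ← R4 + 943/855·R5.
Reading off the reduced rows gives x_1 = -1, x_2 = 0, x_3 = -1, x_4 = -3, x_5 = 1.

x_1 = -1, x_2 = 0, x_3 = -1, x_4 = -3, x_5 = 1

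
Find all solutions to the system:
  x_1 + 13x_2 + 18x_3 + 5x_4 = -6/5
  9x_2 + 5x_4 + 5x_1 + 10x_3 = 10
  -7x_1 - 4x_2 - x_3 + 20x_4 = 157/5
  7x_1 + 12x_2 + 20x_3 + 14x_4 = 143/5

Row-reduce the augmented matrix:
R2 ← R2 − 5·R1.
R3 ← R3 + 7·R1.
R4 ← R4 − 7·R1.
R2 ← R2 / (-56).
R1 ← R1 − 13·R2.
R3 ← R3 − 87·R2.
R4 ← R4 + 79·R2.
R3 ← R3 / (5/7).
R1 ← R1 + 4/7·R3.
R2 ← R2 − 10/7·R3.
R4 ← R4 − 48/7·R3.
R4 ← R4 / (-445/2).
R1 ← R1 − 39/2·R4.
R2 ← R2 + 95/2·R4.
R3 ← R3 − 67/2·R4.
Reading off the reduced rows gives x_1 = 9/5, x_2 = -1, x_3 = 0, x_4 = 2.

x_1 = 9/5, x_2 = -1, x_3 = 0, x_4 = 2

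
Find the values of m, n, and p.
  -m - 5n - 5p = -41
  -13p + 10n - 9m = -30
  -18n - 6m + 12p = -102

m = 6, n = 5, p = 2

Row-reduce the augmented matrix:
R1 ← R1 / (-1).
R2 ← R2 + 9·R1.
R3 ← R3 + 6·R1.
R2 ← R2 / (55).
R1 ← R1 − 5·R2.
R3 ← R3 − 12·R2.
R3 ← R3 / (1926/55).
R1 ← R1 − 23/11·R3.
R2 ← R2 − 32/55·R3.
Reading off the reduced rows gives m = 6, n = 5, p = 2.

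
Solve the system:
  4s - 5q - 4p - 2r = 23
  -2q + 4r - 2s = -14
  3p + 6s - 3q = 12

infinitely many solutions

Row-reduce:
R1 ← R1 / (-4).
R3 ← R3 − 3·R1.
R2 ← R2 / (-2).
R1 ← R1 − 5/4·R2.
R3 ← R3 + 27/4·R2.
R3 ← R3 / (-15).
R1 ← R1 − 3·R3.
R2 ← R2 + 2·R3.
Rank is 3 with 4 unknowns, leaving s free.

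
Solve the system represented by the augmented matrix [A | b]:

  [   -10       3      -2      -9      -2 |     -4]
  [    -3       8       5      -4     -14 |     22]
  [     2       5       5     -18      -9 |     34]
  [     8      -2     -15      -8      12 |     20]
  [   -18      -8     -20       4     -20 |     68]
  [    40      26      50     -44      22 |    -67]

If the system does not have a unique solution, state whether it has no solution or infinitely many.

Row-reduce:
R1 ← R1 / (-10).
R2 ← R2 + 3·R1.
R3 ← R3 − 2·R1.
R4 ← R4 − 8·R1.
R5 ← R5 + 18·R1.
R6 ← R6 − 40·R1.
R2 ← R2 / (71/10).
R1 ← R1 + 3/10·R2.
R3 ← R3 − 28/5·R2.
R4 ← R4 − 2/5·R2.
R5 ← R5 + 67/5·R2.
R6 ← R6 − 38·R2.
R3 ← R3 / (13/71).
R1 ← R1 − 31/71·R3.
R2 ← R2 − 56/71·R3.
R4 ← R4 + 1201/71·R3.
R5 ← R5 + 414/71·R3.
R6 ← R6 − 854/71·R3.
R4 ← R4 / (-22745/13).
R1 ← R1 − 593/13·R4.
R2 ← R2 − 1049/13·R4.
R3 ← R3 + 1333/13·R4.
R5 ← R5 + 7542/13·R4.
R6 ← R6 − 15084/13·R4.
R5 ← R5 / (-1000136/22745).
R1 ← R1 + 1076/22745·R5.
R2 ← R2 + 32473/22745·R5.
R3 ← R3 + 13614/22745·R5.
R4 ← R4 + 1549/22745·R5.
R6 ← R6 − 2000272/22745·R5.
Row 6 reduces to 0 = 1, a contradiction. The system is inconsistent.

no solution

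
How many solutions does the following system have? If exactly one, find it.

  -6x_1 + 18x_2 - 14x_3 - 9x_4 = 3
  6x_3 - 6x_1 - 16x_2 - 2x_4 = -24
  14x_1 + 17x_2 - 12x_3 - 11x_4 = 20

infinitely many solutions

Row-reduce:
R1 ← R1 / (-6).
R2 ← R2 + 6·R1.
R3 ← R3 − 14·R1.
R2 ← R2 / (-34).
R1 ← R1 + 3·R2.
R3 ← R3 − 59·R2.
R3 ← R3 / (-508/51).
R1 ← R1 − 29/51·R3.
R2 ← R2 + 10/17·R3.
Rank is 3 with 4 unknowns, leaving x_4 free.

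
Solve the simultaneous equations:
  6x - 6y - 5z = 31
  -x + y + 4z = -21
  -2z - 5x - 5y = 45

x = -3, y = -4, z = -5

Row-reduce the augmented matrix:
R1 ← R1 / (6).
R2 ← R2 + 1·R1.
R3 ← R3 + 5·R1.
Swap R2 and R3.
R2 ← R2 / (-10).
R1 ← R1 + 1·R2.
R3 ← R3 / (19/6).
R1 ← R1 + 13/60·R3.
R2 ← R2 − 37/60·R3.
Reading off the reduced rows gives x = -3, y = -4, z = -5.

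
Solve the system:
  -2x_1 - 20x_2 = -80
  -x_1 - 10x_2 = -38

no solution

Row-reduce:
R1 ← R1 / (-2).
R2 ← R2 + 1·R1.
Row 2 reduces to 0 = 2, a contradiction. The system is inconsistent.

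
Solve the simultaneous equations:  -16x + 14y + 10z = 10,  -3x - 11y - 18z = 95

Row-reduce:
R1 ← R1 / (-16).
R2 ← R2 + 3·R1.
R2 ← R2 / (-109/8).
R1 ← R1 + 7/8·R2.
Rank is 2 with 3 unknowns, leaving z free.

infinitely many solutions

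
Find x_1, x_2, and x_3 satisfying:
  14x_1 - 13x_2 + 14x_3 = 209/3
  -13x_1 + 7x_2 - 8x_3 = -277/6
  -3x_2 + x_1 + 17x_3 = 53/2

x_1 = 3/2, x_2 = -8/3, x_3 = 1

Row-reduce the augmented matrix:
R1 ← R1 / (14).
R2 ← R2 + 13·R1.
R3 ← R3 − 1·R1.
R2 ← R2 / (-71/14).
R1 ← R1 + 13/14·R2.
R3 ← R3 + 29/14·R2.
R3 ← R3 / (991/71).
R1 ← R1 − 6/71·R3.
R2 ← R2 + 70/71·R3.
Reading off the reduced rows gives x_1 = 3/2, x_2 = -8/3, x_3 = 1.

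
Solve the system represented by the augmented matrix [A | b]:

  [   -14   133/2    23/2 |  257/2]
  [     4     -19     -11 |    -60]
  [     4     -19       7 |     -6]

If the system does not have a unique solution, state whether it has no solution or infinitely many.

no solution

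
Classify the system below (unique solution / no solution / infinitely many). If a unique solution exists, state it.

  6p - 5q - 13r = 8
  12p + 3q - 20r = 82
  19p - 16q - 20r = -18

p = 2, q = 6, r = -2

Row-reduce the augmented matrix:
R1 ← R1 / (6).
R2 ← R2 − 12·R1.
R3 ← R3 − 19·R1.
R2 ← R2 / (13).
R1 ← R1 + 5/6·R2.
R3 ← R3 + 1/6·R2.
R3 ← R3 / (1657/78).
R1 ← R1 + 139/78·R3.
R2 ← R2 − 6/13·R3.
Reading off the reduced rows gives p = 2, q = 6, r = -2.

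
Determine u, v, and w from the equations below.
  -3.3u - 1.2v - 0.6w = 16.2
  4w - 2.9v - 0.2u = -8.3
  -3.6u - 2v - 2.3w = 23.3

u = -4, v = -1, w = -3

Row-reduce the augmented matrix:
R1 ← R1 / (-33/10).
R2 ← R2 + 1/5·R1.
R3 ← R3 + 18/5·R1.
R2 ← R2 / (-311/110).
R1 ← R1 − 4/11·R2.
R3 ← R3 + 38/55·R2.
R3 ← R3 / (-1637/622).
R1 ← R1 − 218/311·R3.
R2 ← R2 + 444/311·R3.
Reading off the reduced rows gives u = -4, v = -1, w = -3.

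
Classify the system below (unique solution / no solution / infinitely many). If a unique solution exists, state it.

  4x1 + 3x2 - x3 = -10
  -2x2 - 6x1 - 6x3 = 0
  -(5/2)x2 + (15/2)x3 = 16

Row-reduce:
R1 ← R1 / (4).
R2 ← R2 + 6·R1.
R2 ← R2 / (5/2).
R1 ← R1 − 3/4·R2.
R3 ← R3 + 5/2·R2.
Row 3 reduces to 0 = 1, a contradiction. The system is inconsistent.

no solution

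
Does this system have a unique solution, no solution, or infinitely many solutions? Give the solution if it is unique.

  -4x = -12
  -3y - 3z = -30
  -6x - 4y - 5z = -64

x = 3, y = 4, z = 6

Row-reduce the augmented matrix:
R1 ← R1 / (-4).
R3 ← R3 + 6·R1.
R2 ← R2 / (-3).
R3 ← R3 + 4·R2.
R3 ← R3 / (-1).
R2 ← R2 − 1·R3.
Reading off the reduced rows gives x = 3, y = 4, z = 6.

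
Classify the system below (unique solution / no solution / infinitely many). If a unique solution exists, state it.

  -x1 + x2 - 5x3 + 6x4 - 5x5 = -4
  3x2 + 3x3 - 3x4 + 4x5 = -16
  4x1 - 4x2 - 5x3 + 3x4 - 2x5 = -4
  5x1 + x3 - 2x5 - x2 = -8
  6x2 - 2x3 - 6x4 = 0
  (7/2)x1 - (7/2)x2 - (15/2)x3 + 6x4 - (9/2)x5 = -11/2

Row-reduce:
R1 ← R1 / (-1).
R3 ← R3 − 4·R1.
R4 ← R4 − 5·R1.
R6 ← R6 − 7/2·R1.
R2 ← R2 / (3).
R1 ← R1 + 1·R2.
R4 ← R4 − 4·R2.
R5 ← R5 − 6·R2.
R3 ← R3 / (-25).
R1 ← R1 − 6·R3.
R2 ← R2 − 1·R3.
R4 ← R4 + 28·R3.
R5 ← R5 + 8·R3.
R6 ← R6 + 25·R3.
R4 ← R4 / (94/25).
R1 ← R1 + 13/25·R4.
R2 ← R2 − 2/25·R4.
R3 ← R3 + 27/25·R4.
R5 ← R5 + 216/25·R4.
R5 ← R5 / (-876/47).
R1 ← R1 + 1/94·R5.
R2 ← R2 − 29/47·R5.
R3 ← R3 + 125/94·R5.
R4 ← R4 + 577/282·R5.
Row 6 reduces to 0 = 1/2, a contradiction. The system is inconsistent.

no solution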